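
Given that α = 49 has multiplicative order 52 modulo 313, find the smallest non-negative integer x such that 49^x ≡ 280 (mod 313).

4

Baby-step giant-step with m = ceil(sqrt(52)) = 8.
Baby table (49^j mod 313 for j=0..7):
  0:1  1:49  2:210  3:274  4:280  5:261  6:269  7:35
Giant step factor: 49^(-8) ≡ 48 (mod 313).
Scan 280·48^i mod 313 for i = 0, 1, …:
  i=0: 280
Match at i=0, j=4: x = 0·8 + 4 = 4.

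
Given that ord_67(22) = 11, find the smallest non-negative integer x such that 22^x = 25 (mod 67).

6

Successive powers of 22 modulo 67:
  22^0=1  22^1=22  22^2=15  22^3=62  22^4=24  22^5=59
  22^6=25
So 22^6 ≡ 25 (mod 67), giving x = 6.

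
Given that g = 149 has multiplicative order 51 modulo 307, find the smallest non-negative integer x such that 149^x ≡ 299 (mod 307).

Baby-step giant-step with m = ceil(sqrt(51)) = 8.
Baby table (149^j mod 307 for j=0..7):
  0:1  1:149  2:97  3:24  4:199  5:179  6:269  7:171
Giant step factor: 149^(-8) ≡ 153 (mod 307).
Scan 299·153^i mod 307 for i = 0, 1, …:
  i=0: 299   i=1: 4   i=2: 305   i=3: 1
Match at i=3, j=0: x = 3·8 + 0 = 24.

24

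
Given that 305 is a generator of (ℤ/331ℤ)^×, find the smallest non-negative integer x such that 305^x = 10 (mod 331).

327

Baby-step giant-step with m = ceil(sqrt(330)) = 19.
Baby table (305^j mod 331 for j=0..18):
  0:1  1:305  2:14  3:298  4:196  5:200  6:96  7:152
  8:20  9:142  10:280  11:2  12:279  13:28  14:265  15:61
  16:69  17:192  18:304
Giant step factor: 305^(-19) ≡ 240 (mod 331).
Scan 10·240^i mod 331 for i = 0, 1, …:
  i=0: 10   i=1: 83   i=2: 60   i=3: 167
  i=4: 29   i=5: 9   i=6: 174   i=7: 54
  i=8: 51   i=9: 324     …   i=16: 227
  i=17: 196
Match at i=17, j=4: x = 17·19 + 4 = 327.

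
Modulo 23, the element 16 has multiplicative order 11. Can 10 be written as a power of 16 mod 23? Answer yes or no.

no

⟨16⟩ has order 11; its elements mod 23 are {1, 2, 3, 4, 6, 8, 9, 12, 13, 16, 18}.
10 is not in this set.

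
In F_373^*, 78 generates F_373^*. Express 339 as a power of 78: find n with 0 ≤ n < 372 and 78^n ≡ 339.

209

Baby-step giant-step with m = ceil(sqrt(372)) = 20.
Baby table (78^j mod 373 for j=0..19):
  0:1  1:78  2:116  3:96  4:28  5:319  6:264  7:77
  8:38  9:353  10:305  11:291  12:318  13:186  14:334  15:315
  16:325  17:359  18:27  19:241
Giant step factor: 78^(-20) ≡ 310 (mod 373).
Scan 339·310^i mod 373 for i = 0, 1, …:
  i=0: 339   i=1: 277   i=2: 80   i=3: 182
  i=4: 97   i=5: 230   i=6: 57   i=7: 139
  i=8: 195   i=9: 24   i=10: 353
Match at i=10, j=9: n = 10·20 + 9 = 209.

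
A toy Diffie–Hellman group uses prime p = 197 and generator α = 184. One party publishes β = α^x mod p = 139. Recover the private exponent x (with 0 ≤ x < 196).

25

Baby-step giant-step with m = ceil(sqrt(196)) = 14.
Baby table (184^j mod 197 for j=0..13):
  0:1  1:184  2:169  3:167  4:193  5:52  6:112  7:120
  8:16  9:186  10:143  11:111  12:133  13:44
Giant step factor: 184^(-14) ≡ 83 (mod 197).
Scan 139·83^i mod 197 for i = 0, 1, …:
  i=0: 139   i=1: 111
Match at i=1, j=11: x = 1·14 + 11 = 25.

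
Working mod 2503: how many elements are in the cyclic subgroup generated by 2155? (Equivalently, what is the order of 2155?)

417

The order of 2155 must divide p − 1 = 2502 = 2 · 3^2 · 139.
Divisors: 1, 2, 3, 6, 9, 18, 139, 278, 417, 834, 1251, 2502.
Check each in increasing order: 2155^1 ≡ 2155;  2155^2 ≡ 960;  2155^3 ≡ 1322;  2155^6 ≡ 590;  2155^9 ≡ 1547;  2155^18 ≡ 341;  2155^139 ≡ 1276;  2155^278 ≡ 1226;  2155^417 ≡ 1.
Smallest exponent giving 1 is 417.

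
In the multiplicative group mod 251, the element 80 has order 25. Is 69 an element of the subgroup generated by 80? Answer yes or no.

yes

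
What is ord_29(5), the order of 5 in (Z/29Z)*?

The order of 5 must divide p − 1 = 28 = 2^2 · 7.
Divisors: 1, 2, 4, 7, 14, 28.
Check each in increasing order: 5^1 ≡ 5;  5^2 ≡ 25;  5^4 ≡ 16;  5^7 ≡ 28;  5^14 ≡ 1.
Smallest exponent giving 1 is 14.

14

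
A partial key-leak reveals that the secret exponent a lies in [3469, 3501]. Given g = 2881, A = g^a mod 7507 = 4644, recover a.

3470

Compute 2881^3469 mod 7507 = 3475, then multiply by 2881 repeatedly:
  2881^3469=3475  2881^3470=4644
Found 4644 at exponent 3470.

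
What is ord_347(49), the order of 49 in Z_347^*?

The order of 49 must divide p − 1 = 346 = 2 · 173.
Divisors: 1, 2, 173, 346.
Check each in increasing order: 49^1 ≡ 49;  49^2 ≡ 319;  49^173 ≡ 1.
Smallest exponent giving 1 is 173.

173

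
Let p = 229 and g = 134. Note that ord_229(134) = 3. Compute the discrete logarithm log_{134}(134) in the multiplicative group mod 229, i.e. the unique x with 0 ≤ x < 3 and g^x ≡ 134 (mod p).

1

Successive powers of 134 modulo 229:
  134^0=1  134^1=134
So 134^1 ≡ 134 (mod 229), giving x = 1.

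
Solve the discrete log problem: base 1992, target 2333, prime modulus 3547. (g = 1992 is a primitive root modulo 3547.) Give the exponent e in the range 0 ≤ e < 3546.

2523

Baby-step giant-step with m = ceil(sqrt(3546)) = 60.
Baby table (1992^j mod 3547 for j=0..59):
  0:1  1:1992  2:2518  3:398  4:1835  5:1910  6:2336  7:3195
  8:1122  9:414  10:1784  11:3181  12:1610  13:632  14:3306  15:2320
  16:3246  17:3398  18:1140  19:800  20:997  21:3251  22:2717  23:3089
  24:2790  25:3078  26:2160  27:209  28:1329  29:1306  30:1601  31:439
  32:1926  33:2285  34:919  35:396  36:1398  37:421  38:1540  39:3072
  40:849  41:2836  42:2488  43:937  44:782  45:611  46:491  47:2647
  48:1982  49:333  50:47  51:1402  52:1295  53:971  54:1117  55:1095
  56:3382  57:1191  58:3076  59:1723
Giant step factor: 1992^(-60) ≡ 230 (mod 3547).
Scan 2333·230^i mod 3547 for i = 0, 1, …:
  i=0: 2333   i=1: 993   i=2: 1382   i=3: 2177
  i=4: 583   i=5: 2851   i=6: 3082   i=7: 3007
  i=8: 3492   i=9: 1538     …   i=41: 1328
  i=42: 398
Match at i=42, j=3: e = 42·60 + 3 = 2523.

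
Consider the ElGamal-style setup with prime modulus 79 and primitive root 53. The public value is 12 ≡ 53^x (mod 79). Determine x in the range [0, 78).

69

Baby-step giant-step with m = ceil(sqrt(78)) = 9.
Baby table (53^j mod 79 for j=0..8):
  0:1  1:53  2:44  3:41  4:40  5:66  6:22  7:60
  8:20
Giant step factor: 53^(-9) ≡ 12 (mod 79).
Scan 12·12^i mod 79 for i = 0, 1, …:
  i=0: 12   i=1: 65   i=2: 69   i=3: 38
  i=4: 61   i=5: 21   i=6: 15   i=7: 22
Match at i=7, j=6: x = 7·9 + 6 = 69.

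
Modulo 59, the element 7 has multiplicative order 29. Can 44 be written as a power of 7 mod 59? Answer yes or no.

44 ∈ ⟨7⟩ iff 44^29 ≡ 1 (mod 59), since |⟨7⟩| = 29.
44^29 mod 59 = 58.
Since 58 ≠ 1, 44 does not lie in the subgroup.

no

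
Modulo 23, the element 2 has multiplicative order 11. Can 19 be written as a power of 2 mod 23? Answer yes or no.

19 ∈ ⟨2⟩ iff 19^11 ≡ 1 (mod 23), since |⟨2⟩| = 11.
19^11 mod 23 = 22.
Since 22 ≠ 1, 19 does not lie in the subgroup.

no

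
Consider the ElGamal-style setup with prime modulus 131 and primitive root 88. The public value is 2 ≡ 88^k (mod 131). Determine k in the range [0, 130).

119

Baby-step giant-step with m = ceil(sqrt(130)) = 12.
Baby table (88^j mod 131 for j=0..11):
  0:1  1:88  2:15  3:10  4:94  5:19  6:100  7:23
  8:59  9:83  10:99  11:66
Giant step factor: 88^(-12) ≡ 3 (mod 131).
Scan 2·3^i mod 131 for i = 0, 1, …:
  i=0: 2   i=1: 6   i=2: 18   i=3: 54
  i=4: 31   i=5: 93   i=6: 17   i=7: 51
  i=8: 22   i=9: 66
Match at i=9, j=11: k = 9·12 + 11 = 119.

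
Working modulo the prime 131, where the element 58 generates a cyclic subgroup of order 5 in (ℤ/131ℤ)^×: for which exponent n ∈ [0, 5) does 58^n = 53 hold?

3

Successive powers of 58 modulo 131:
  58^0=1  58^1=58  58^2=89  58^3=53
So 58^3 ≡ 53 (mod 131), giving n = 3.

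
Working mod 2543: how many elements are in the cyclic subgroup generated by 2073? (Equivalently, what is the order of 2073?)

1271

The order of 2073 must divide p − 1 = 2542 = 2 · 31 · 41.
Divisors: 1, 2, 31, 41, 62, 82, 1271, 2542.
Check each in increasing order: 2073^1 ≡ 2073;  2073^2 ≡ 2202;  2073^31 ≡ 2503;  2073^41 ≡ 2338;  2073^62 ≡ 1600;  2073^82 ≡ 1337;  2073^1271 ≡ 1.
Smallest exponent giving 1 is 1271.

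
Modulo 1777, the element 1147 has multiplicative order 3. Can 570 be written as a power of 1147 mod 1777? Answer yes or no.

no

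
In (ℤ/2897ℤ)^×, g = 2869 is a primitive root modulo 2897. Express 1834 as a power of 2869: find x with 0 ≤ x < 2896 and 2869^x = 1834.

29

Baby-step giant-step with m = ceil(sqrt(2896)) = 54.
Baby table (2869^j mod 2897 for j=0..53):
  0:1  1:2869  2:784  3:1224  4:492  5:709  6:427  7:2529
  8:1613  9:1188  10:1500  11:1455  12:2715  13:2199  14:2162  15:301
  16:263  17:1327  18:505  19:345  20:1928  21:1059  22:2215  23:1714
  24:1257  25:2465  26:508  27:261  28:1383  29:1834  30:794  31:944
  32:2538  33:1361  34:2450  35:928  36:89  37:405  38:248  39:1747
  40:333  41:2264  42:342  43:2012  44:1604  45:1440  46:238  47:2027
  48:1184  49:1612  50:1216  51:716  52:231  53:2223
Giant step factor: 2869^(-54) ≡ 733 (mod 2897).
Scan 1834·733^i mod 2897 for i = 0, 1, …:
  i=0: 1834
Match at i=0, j=29: x = 0·54 + 29 = 29.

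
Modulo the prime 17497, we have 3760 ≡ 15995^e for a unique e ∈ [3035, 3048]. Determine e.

Compute 15995^3035 mod 17497 = 607, then multiply by 15995 repeatedly:
  15995^3035=607  15995^3036=15627  15995^3037=9220  15995^3038=9184  15995^3039=10765
  15995^3040=15695  15995^3041=12066  15995^3042=3760
Found 3760 at exponent 3042.

3042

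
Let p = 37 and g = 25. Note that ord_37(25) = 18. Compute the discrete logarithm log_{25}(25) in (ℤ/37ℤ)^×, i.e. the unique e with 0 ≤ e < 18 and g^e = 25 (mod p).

Successive powers of 25 modulo 37:
  25^0=1  25^1=25
So 25^1 ≡ 25 (mod 37), giving e = 1.

1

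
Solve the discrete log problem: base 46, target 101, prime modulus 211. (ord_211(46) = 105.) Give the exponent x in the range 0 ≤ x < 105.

Baby-step giant-step with m = ceil(sqrt(105)) = 11.
Baby table (46^j mod 211 for j=0..10):
  0:1  1:46  2:6  3:65  4:36  5:179  6:5  7:19
  8:30  9:114  10:180
Giant step factor: 46^(-11) ≡ 120 (mod 211).
Scan 101·120^i mod 211 for i = 0, 1, …:
  i=0: 101   i=1: 93   i=2: 188   i=3: 194
  i=4: 70   i=5: 171   i=6: 53   i=7: 30
Match at i=7, j=8: x = 7·11 + 8 = 85.

85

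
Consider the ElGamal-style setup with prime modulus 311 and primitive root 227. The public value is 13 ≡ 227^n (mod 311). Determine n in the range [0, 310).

100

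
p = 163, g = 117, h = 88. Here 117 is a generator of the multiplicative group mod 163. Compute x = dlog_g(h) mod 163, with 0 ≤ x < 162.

86

Baby-step giant-step with m = ceil(sqrt(162)) = 13.
Baby table (117^j mod 163 for j=0..12):
  0:1  1:117  2:160  3:138  4:9  5:75  6:136  7:101
  8:81  9:23  10:83  11:94  12:77
Giant step factor: 117^(-13) ≡ 63 (mod 163).
Scan 88·63^i mod 163 for i = 0, 1, …:
  i=0: 88   i=1: 2   i=2: 126   i=3: 114
  i=4: 10   i=5: 141   i=6: 81
Match at i=6, j=8: x = 6·13 + 8 = 86.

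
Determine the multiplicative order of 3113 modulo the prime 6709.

The order of 3113 must divide p − 1 = 6708 = 2^2 · 3 · 13 · 43.
Divisors: 1, 2, 3, 4, 6, 12, 13, 26, 39, 43, 52, 78, 86, 129, 156, 172, 258, 516, 559, 1118, 1677, 2236, 3354, 6708.
Check each in increasing order: 3113^1 ≡ 3113;  3113^2 ≡ 2973;  3113^3 ≡ 3238;  3113^4 ≡ 2976;  3113^6 ≡ 5186;  3113^12 ≡ 4924;  3113^13 ≡ 5056;  3113^26 ≡ 1846;  3113^39 ≡ 1157;  3113^43 ≡ 1515;  3113^52 ≡ 6253;  3113^78 ≡ 3558;  3113^86 ≡ 747;  3113^129 ≡ 4593;  3113^156 ≡ 6190;  3113^172 ≡ 1162;  3113^258 ≡ 2553;  3113^516 ≡ 3370;  3113^559 ≡ 1.
Smallest exponent giving 1 is 559.

559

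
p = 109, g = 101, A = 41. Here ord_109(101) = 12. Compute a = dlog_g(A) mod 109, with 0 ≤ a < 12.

Successive powers of 101 modulo 109:
  101^0=1  101^1=101  101^2=64  101^3=33  101^4=63  101^5=41
So 101^5 ≡ 41 (mod 109), giving a = 5.

5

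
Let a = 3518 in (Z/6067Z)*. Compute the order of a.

The order of 3518 must divide p − 1 = 6066 = 2 · 3^2 · 337.
Divisors: 1, 2, 3, 6, 9, 18, 337, 674, 1011, 2022, 3033, 6066.
Check each in increasing order: 3518^1 ≡ 3518;  3518^2 ≡ 5711;  3518^3 ≡ 3461;  3518^6 ≡ 2263;  3518^9 ≡ 5813;  3518^18 ≡ 3846;  3518^337 ≡ 459;  3518^674 ≡ 4403;  3518^1011 ≡ 666;  3518^2022 ≡ 665;  3518^3033 ≡ 6066;  3518^6066 ≡ 1.
Smallest exponent giving 1 is 6066.

6066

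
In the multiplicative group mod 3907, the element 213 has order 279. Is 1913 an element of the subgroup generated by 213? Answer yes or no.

no

1913 ∈ ⟨213⟩ iff 1913^279 ≡ 1 (mod 3907), since |⟨213⟩| = 279.
1913^279 mod 3907 = 645.
Since 645 ≠ 1, 1913 does not lie in the subgroup.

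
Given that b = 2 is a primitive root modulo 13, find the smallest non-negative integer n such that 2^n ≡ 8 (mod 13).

3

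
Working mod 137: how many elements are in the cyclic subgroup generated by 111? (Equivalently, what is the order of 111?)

The order of 111 must divide p − 1 = 136 = 2^3 · 17.
Divisors: 1, 2, 4, 8, 17, 34, 68, 136.
Check each in increasing order: 111^1 ≡ 111;  111^2 ≡ 128;  111^4 ≡ 81;  111^8 ≡ 122;  111^17 ≡ 41;  111^34 ≡ 37;  111^68 ≡ 136;  111^136 ≡ 1.
Smallest exponent giving 1 is 136.

136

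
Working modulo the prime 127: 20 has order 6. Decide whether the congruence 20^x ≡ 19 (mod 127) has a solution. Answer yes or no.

yes

19 ∈ ⟨20⟩ iff 19^6 ≡ 1 (mod 127), since |⟨20⟩| = 6.
19^6 mod 127 = 1.
Since 1 = 1, 19 lies in the subgroup.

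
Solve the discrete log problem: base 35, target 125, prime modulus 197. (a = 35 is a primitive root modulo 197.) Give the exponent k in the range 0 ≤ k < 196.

Baby-step giant-step with m = ceil(sqrt(196)) = 14.
Baby table (35^j mod 197 for j=0..13):
  0:1  1:35  2:43  3:126  4:76  5:99  6:116  7:120
  8:63  9:38  10:148  11:58  12:60  13:130
Giant step factor: 35^(-14) ≡ 83 (mod 197).
Scan 125·83^i mod 197 for i = 0, 1, …:
  i=0: 125   i=1: 131   i=2: 38
Match at i=2, j=9: k = 2·14 + 9 = 37.

37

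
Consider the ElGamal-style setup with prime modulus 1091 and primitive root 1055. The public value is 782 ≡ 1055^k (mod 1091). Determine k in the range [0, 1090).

838

Baby-step giant-step with m = ceil(sqrt(1090)) = 34.
Baby table (1055^j mod 1091 for j=0..33):
  0:1  1:1055  2:205  3:257  4:567  5:317  6:589  7:616
  8:735  9:815  10:117  11:152  12:1074  13:612  14:879  15:1086
  16:180  17:66  18:897  19:438  20:597  21:328  22:193  23:689
  24:289  25:506  26:331  27:85  28:213  29:1060  30:25  31:191
  32:761  33:970
Giant step factor: 1055^(-34) ≡ 409 (mod 1091).
Scan 782·409^i mod 1091 for i = 0, 1, …:
  i=0: 782   i=1: 175   i=2: 660   i=3: 463
  i=4: 624   i=5: 1013   i=6: 828   i=7: 442
  i=8: 763   i=9: 41     …   i=23: 638
  i=24: 193
Match at i=24, j=22: k = 24·34 + 22 = 838.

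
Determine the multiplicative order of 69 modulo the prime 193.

The order of 69 must divide p − 1 = 192 = 2^6 · 3.
Divisors: 1, 2, 3, 4, 6, 8, 12, 16, 24, 32, 48, 64, 96, 192.
Check each in increasing order: 69^1 ≡ 69;  69^2 ≡ 129;  69^3 ≡ 23;  69^4 ≡ 43;  69^6 ≡ 143;  69^8 ≡ 112;  69^12 ≡ 184;  69^16 ≡ 192;  69^24 ≡ 81;  69^32 ≡ 1.
Smallest exponent giving 1 is 32.

32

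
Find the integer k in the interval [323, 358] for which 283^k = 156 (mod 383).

Compute 283^323 mod 383 = 287, then multiply by 283 repeatedly:
  283^323=287  283^324=25  283^325=181  283^326=284  283^327=325
  283^328=55  283^329=245  283^330=12  283^331=332  283^332=121
  283^333=156
Found 156 at exponent 333.

333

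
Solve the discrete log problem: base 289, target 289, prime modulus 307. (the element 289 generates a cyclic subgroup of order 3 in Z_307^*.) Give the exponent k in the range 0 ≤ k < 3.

Successive powers of 289 modulo 307:
  289^0=1  289^1=289
So 289^1 ≡ 289 (mod 307), giving k = 1.

1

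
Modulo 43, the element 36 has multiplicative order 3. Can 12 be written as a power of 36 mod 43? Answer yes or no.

no

⟨36⟩ has order 3; its elements mod 43 are {1, 6, 36}.
12 is not in this set.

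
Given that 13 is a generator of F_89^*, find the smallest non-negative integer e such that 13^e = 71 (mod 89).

18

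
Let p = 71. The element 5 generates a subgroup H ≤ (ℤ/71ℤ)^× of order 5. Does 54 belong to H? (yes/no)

⟨5⟩ has order 5; its elements mod 71 are {1, 5, 25, 54, 57}.
54 is in this set.

yes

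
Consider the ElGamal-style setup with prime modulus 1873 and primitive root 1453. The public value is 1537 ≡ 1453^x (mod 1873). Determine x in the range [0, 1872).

350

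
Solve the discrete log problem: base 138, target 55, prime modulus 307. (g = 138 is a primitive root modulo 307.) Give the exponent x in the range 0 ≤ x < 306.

Baby-step giant-step with m = ceil(sqrt(306)) = 18.
Baby table (138^j mod 307 for j=0..17):
  0:1  1:138  2:10  3:152  4:100  5:292  6:79  7:157
  8:176  9:35  10:225  11:43  12:101  13:123  14:89  15:2
  16:276  17:20
Giant step factor: 138^(-18) ≡ 102 (mod 307).
Scan 55·102^i mod 307 for i = 0, 1, …:
  i=0: 55   i=1: 84   i=2: 279   i=3: 214
  i=4: 31   i=5: 92   i=6: 174   i=7: 249
  i=8: 224   i=9: 130   i=10: 59   i=11: 185
  i=12: 143   i=13: 157
Match at i=13, j=7: x = 13·18 + 7 = 241.

241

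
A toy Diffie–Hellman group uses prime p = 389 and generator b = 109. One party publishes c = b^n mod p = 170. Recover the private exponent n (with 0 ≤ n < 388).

53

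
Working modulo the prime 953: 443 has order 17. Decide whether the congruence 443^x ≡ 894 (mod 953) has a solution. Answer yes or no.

no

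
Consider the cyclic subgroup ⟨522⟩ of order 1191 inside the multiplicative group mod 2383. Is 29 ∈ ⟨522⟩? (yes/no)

yes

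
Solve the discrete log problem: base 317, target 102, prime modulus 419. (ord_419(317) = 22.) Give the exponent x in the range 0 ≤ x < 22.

12

Successive powers of 317 modulo 419:
  317^0=1  317^1=317  317^2=348  317^3=119  317^4=13  317^5=350
  317^6=334  317^7=290  317^8=169  317^9=360  317^10=152  317^11=418
  317^12=102
So 317^12 ≡ 102 (mod 419), giving x = 12.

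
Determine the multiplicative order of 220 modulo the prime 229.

114

The order of 220 must divide p − 1 = 228 = 2^2 · 3 · 19.
Divisors: 1, 2, 3, 4, 6, 12, 19, 38, 57, 76, 114, 228.
Check each in increasing order: 220^1 ≡ 220;  220^2 ≡ 81;  220^3 ≡ 187;  220^4 ≡ 149;  220^6 ≡ 161;  220^12 ≡ 44;  220^19 ≡ 135;  220^38 ≡ 134;  220^57 ≡ 228;  220^76 ≡ 94;  220^114 ≡ 1.
Smallest exponent giving 1 is 114.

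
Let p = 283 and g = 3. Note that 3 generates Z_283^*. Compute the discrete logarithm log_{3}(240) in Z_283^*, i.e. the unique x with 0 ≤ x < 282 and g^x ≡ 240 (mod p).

Successive powers of 3 modulo 283:
  3^0=1  3^1=3  3^2=9  3^3=27  3^4=81  3^5=243
  3^6=163  3^7=206  3^8=52  3^9=156  3^10=185  3^11=272
  3^12=250  3^13=184  3^14=269  3^15=241  3^16=157  3^17=188
  3^18=281  3^19=277  3^20=265  3^21=229  3^22=121  3^23=80
  3^24=240
So 3^24 ≡ 240 (mod 283), giving x = 24.

24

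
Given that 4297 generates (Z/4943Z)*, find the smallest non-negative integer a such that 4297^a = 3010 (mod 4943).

2611

Baby-step giant-step with m = ceil(sqrt(4942)) = 71.
Baby table (4297^j mod 4943 for j=0..70):
  0:1  1:4297  2:2104  3:141  4:2831  5:84  6:109  7:3731
  8:1958  9:540  10:2113  11:4213  12:1995  13:1353  14:873  15:4487
  16:2939  17:4461  18:4906  19:4130  20:1240  21:4669  22:3999  23:1835
  24:910  25:357  26:1699  27:4735  28:907  29:2295  30:330  31:4312
  32:2300  33:2043  34:3  35:3005  36:1369  37:423  38:3550  39:252
  40:327  41:1307  42:931  43:1620  44:1396  45:2753  46:1042  47:4059
  48:2619  49:3575  50:3874  51:3497  52:4832  53:2504  54:3720  55:4121
  56:2111  57:562  58:2730  59:1071  60:154  61:4319  62:2721  63:1942
  64:990  65:3050  66:1957  67:1186  68:9  69:4072  70:4107
Giant step factor: 4297^(-71) ≡ 892 (mod 4943).
Scan 3010·892^i mod 4943 for i = 0, 1, …:
  i=0: 3010   i=1: 871   i=2: 881   i=3: 4858
  i=4: 3268   i=5: 3629   i=6: 4346   i=7: 1320
  i=8: 1006   i=9: 2669     …   i=35: 4798
  i=36: 4121
Match at i=36, j=55: a = 36·71 + 55 = 2611.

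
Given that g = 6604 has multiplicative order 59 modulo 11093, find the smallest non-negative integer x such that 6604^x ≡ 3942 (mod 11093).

55

Baby-step giant-step with m = ceil(sqrt(59)) = 8.
Baby table (6604^j mod 11093 for j=0..7):
  0:1  1:6604  2:6233  3:7702  4:2603  5:7155  6:6533  7:3255
Giant step factor: 6604^(-8) ≡ 9164 (mod 11093).
Scan 3942·9164^i mod 11093 for i = 0, 1, …:
  i=0: 3942   i=1: 5680   i=2: 3164   i=3: 8887
  i=4: 6755   i=5: 3880   i=6: 3255
Match at i=6, j=7: x = 6·8 + 7 = 55.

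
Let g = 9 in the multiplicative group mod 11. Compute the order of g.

5

The order of 9 must divide p − 1 = 10 = 2 · 5.
Divisors: 1, 2, 5, 10.
Check each in increasing order: 9^1 ≡ 9;  9^2 ≡ 4;  9^5 ≡ 1.
Smallest exponent giving 1 is 5.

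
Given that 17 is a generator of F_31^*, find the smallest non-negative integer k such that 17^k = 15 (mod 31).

Successive powers of 17 modulo 31:
  17^0=1  17^1=17  17^2=10  17^3=15
So 17^3 ≡ 15 (mod 31), giving k = 3.

3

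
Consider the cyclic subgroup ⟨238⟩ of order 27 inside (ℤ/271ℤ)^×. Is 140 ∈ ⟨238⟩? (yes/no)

140 ∈ ⟨238⟩ iff 140^27 ≡ 1 (mod 271), since |⟨238⟩| = 27.
140^27 mod 271 = 1.
Since 1 = 1, 140 lies in the subgroup.

yes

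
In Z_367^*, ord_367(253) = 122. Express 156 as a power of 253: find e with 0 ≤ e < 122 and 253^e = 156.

Baby-step giant-step with m = ceil(sqrt(122)) = 12.
Baby table (253^j mod 367 for j=0..11):
  0:1  1:253  2:151  3:35  4:47  5:147  6:124  7:177
  8:7  9:303  10:323  11:245
Giant step factor: 253^(-12) ≡ 338 (mod 367).
Scan 156·338^i mod 367 for i = 0, 1, …:
  i=0: 156   i=1: 247   i=2: 177
Match at i=2, j=7: e = 2·12 + 7 = 31.

31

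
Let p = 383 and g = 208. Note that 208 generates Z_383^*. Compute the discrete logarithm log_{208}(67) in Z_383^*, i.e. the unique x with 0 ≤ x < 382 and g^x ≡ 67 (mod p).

316

Baby-step giant-step with m = ceil(sqrt(382)) = 20.
Baby table (208^j mod 383 for j=0..19):
  0:1  1:208  2:368  3:327  4:225  5:74  6:72  7:39
  8:69  9:181  10:114  11:349  12:205  13:127  14:372  15:10
  16:165  17:233  18:206  19:335
Giant step factor: 208^(-20) ≡ 162 (mod 383).
Scan 67·162^i mod 383 for i = 0, 1, …:
  i=0: 67   i=1: 130   i=2: 378   i=3: 339
  i=4: 149   i=5: 9   i=6: 309   i=7: 268
  i=8: 137   i=9: 363     …   i=14: 306
  i=15: 165
Match at i=15, j=16: x = 15·20 + 16 = 316.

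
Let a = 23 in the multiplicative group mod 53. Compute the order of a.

4

The order of 23 must divide p − 1 = 52 = 2^2 · 13.
Divisors: 1, 2, 4, 13, 26, 52.
Check each in increasing order: 23^1 ≡ 23;  23^2 ≡ 52;  23^4 ≡ 1.
Smallest exponent giving 1 is 4.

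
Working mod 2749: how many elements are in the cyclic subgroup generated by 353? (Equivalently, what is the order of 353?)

The order of 353 must divide p − 1 = 2748 = 2^2 · 3 · 229.
Divisors: 1, 2, 3, 4, 6, 12, 229, 458, 687, 916, 1374, 2748.
Check each in increasing order: 353^1 ≡ 353;  353^2 ≡ 904;  353^3 ≡ 228;  353^4 ≡ 763;  353^6 ≡ 2502;  353^12 ≡ 531;  353^229 ≡ 671;  353^458 ≡ 2154;  353^687 ≡ 2109;  353^916 ≡ 2153;  353^1374 ≡ 2748;  353^2748 ≡ 1.
Smallest exponent giving 1 is 2748.

2748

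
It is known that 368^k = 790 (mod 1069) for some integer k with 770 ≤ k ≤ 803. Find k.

Compute 368^770 mod 1069 = 892, then multiply by 368 repeatedly:
  368^770=892  368^771=73  368^772=139  368^773=909  368^774=984
  368^775=790
Found 790 at exponent 775.

775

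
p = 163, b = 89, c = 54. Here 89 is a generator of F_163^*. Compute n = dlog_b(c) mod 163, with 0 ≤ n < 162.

28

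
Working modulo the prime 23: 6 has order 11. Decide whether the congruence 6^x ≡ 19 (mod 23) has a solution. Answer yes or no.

no

⟨6⟩ has order 11; its elements mod 23 are {1, 2, 3, 4, 6, 8, 9, 12, 13, 16, 18}.
19 is not in this set.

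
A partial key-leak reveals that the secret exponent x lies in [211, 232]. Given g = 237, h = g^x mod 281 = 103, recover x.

229

Compute 237^211 mod 281 = 197, then multiply by 237 repeatedly:
  237^211=197  237^212=43  237^213=75  237^214=72  237^215=204
  237^216=16  237^217=139  237^218=66  237^219=187  237^220=202
  237^221=104  237^222=201  237^223=148  237^224=232  237^225=189
  237^226=114  237^227=42  237^228=119  237^229=103
Found 103 at exponent 229.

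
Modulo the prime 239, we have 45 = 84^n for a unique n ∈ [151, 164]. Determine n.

Compute 84^151 mod 239 = 231, then multiply by 84 repeatedly:
  84^151=231  84^152=45
Found 45 at exponent 152.

152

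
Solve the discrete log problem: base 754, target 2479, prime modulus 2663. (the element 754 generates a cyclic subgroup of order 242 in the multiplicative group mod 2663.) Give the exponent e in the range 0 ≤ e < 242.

36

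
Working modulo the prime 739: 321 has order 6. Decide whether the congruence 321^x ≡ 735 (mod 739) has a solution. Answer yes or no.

no

⟨321⟩ has order 6; its elements mod 739 are {1, 320, 321, 418, 419, 738}.
735 is not in this set.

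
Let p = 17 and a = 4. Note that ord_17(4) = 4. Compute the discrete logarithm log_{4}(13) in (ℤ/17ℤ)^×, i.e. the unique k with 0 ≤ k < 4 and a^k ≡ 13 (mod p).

3

Successive powers of 4 modulo 17:
  4^0=1  4^1=4  4^2=16  4^3=13
So 4^3 ≡ 13 (mod 17), giving k = 3.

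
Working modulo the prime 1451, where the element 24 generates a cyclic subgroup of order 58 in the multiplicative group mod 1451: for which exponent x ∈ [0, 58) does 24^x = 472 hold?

6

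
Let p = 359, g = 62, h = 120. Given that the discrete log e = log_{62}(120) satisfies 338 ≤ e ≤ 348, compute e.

338

Compute 62^338 mod 359 = 120, then multiply by 62 repeatedly:
  62^338=120
Found 120 at exponent 338.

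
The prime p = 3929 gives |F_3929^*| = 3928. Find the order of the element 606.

1964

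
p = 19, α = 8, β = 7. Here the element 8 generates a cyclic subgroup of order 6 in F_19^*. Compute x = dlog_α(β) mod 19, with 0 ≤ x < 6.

Successive powers of 8 modulo 19:
  8^0=1  8^1=8  8^2=7
So 8^2 ≡ 7 (mod 19), giving x = 2.

2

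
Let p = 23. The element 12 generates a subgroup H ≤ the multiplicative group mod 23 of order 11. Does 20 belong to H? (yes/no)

no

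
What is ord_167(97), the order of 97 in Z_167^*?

The order of 97 must divide p − 1 = 166 = 2 · 83.
Divisors: 1, 2, 83, 166.
Check each in increasing order: 97^1 ≡ 97;  97^2 ≡ 57;  97^83 ≡ 1.
Smallest exponent giving 1 is 83.

83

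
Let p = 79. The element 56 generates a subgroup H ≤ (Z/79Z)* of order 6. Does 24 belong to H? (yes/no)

⟨56⟩ has order 6; its elements mod 79 are {1, 23, 24, 55, 56, 78}.
24 is in this set.

yes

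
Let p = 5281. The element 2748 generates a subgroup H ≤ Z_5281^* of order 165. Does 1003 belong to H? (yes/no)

1003 ∈ ⟨2748⟩ iff 1003^165 ≡ 1 (mod 5281), since |⟨2748⟩| = 165.
1003^165 mod 5281 = 1.
Since 1 = 1, 1003 lies in the subgroup.

yes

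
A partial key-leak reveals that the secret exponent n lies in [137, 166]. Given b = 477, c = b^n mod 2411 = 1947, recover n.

Compute 477^137 mod 2411 = 272, then multiply by 477 repeatedly:
  477^137=272  477^138=1961  477^139=2340  477^140=2298  477^141=1552
  477^142=127  477^143=304  477^144=348  477^145=2048  477^146=441
  477^147=600  477^148=1702  477^149=1758  477^150=1949  477^151=1438
  477^152=1202  477^153=1947
Found 1947 at exponent 153.

153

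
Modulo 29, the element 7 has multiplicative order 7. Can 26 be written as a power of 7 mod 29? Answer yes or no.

no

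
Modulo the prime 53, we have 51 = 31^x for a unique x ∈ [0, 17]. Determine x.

15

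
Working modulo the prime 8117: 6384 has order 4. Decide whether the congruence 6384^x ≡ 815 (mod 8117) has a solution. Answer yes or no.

⟨6384⟩ has order 4; its elements mod 8117 are {1, 1733, 6384, 8116}.
815 is not in this set.

no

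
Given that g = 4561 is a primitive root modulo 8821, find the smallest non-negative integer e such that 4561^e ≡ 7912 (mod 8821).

Baby-step giant-step with m = ceil(sqrt(8820)) = 94.
Baby table (4561^j mod 8821 for j=0..93):
  0:1  1:4561  2:2803  3:2854  4:6119  5:7936  6:3533  7:6867
  8:5837  9:779  10:6977  11:4750  12:374  13:3361  14:7444  15:55
  16:3867  17:4208  18:7013  19:1347  20:4251  21:253  22:7203  23:3479
  24:7561  25:4432  26:5441  27:2928  28:8435  29:3654  30:3025  31:981
  32:2094  33:6412  34:3517  35:4459  36:5094  37:8041  38:6104  39:1268
  40:5593  41:8162  42:2262  43:5233  44:6908  45:7597  46:1029  47:497
  48:8641  49:8194  50:7078  51:6719  52:1205  53:522  54:7993  55:7701
  56:7860  57:916  58:5543  59:637  60:3248  61:3669  62:872  63:7742
  64:799  65:1166  66:7884  67:4528  68:2247  69:7386  70:147  71:71
  72:6275  73:4951  74:8572  75:2220  76:7733  77:3855  78:2402  79:8661
  80:2383  81:1391  82:2052  83:91  84:464  85:8085  86:3905  87:1106
  88:7675  89:3947  90:7427  91:1907  92:321  93:8616
Giant step factor: 4561^(-94) ≡ 8401 (mod 8821).
Scan 7912·8401^i mod 8821 for i = 0, 1, …:
  i=0: 7912   i=1: 2477   i=2: 538   i=3: 3386
  i=4: 6882   i=5: 2848   i=6: 3496   i=7: 4787
  i=8: 648   i=9: 1291     …   i=14: 2748
  i=15: 1391
Match at i=15, j=81: e = 15·94 + 81 = 1491.

1491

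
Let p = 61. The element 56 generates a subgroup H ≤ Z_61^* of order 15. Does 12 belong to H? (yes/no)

yes

12 ∈ ⟨56⟩ iff 12^15 ≡ 1 (mod 61), since |⟨56⟩| = 15.
12^15 mod 61 = 1.
Since 1 = 1, 12 lies in the subgroup.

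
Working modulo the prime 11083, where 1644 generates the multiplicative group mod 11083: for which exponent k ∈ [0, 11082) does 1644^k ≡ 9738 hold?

Baby-step giant-step with m = ceil(sqrt(11082)) = 106.
Baby table (1644^j mod 11083 for j=0..105):
  0:1  1:1644  2:9567  3:1371  4:4075  5:5168  6:6614  7:993
  8:3291  9:1900  10:9277  11:1180  12:395  13:6566  14:10745  15:9561
  16:2590  17:2088  18:8025  19:4330  20:3234  21:7939  22:7025  23:614
  24:863  25:148  26:10569  27:8375  28:3414  29:4618  30:137  31:3568
  32:2885  33:10499  34:4125  35:9787  36:8395  37:3045  38:7547  39:5391
  40:7487  41:6498  42:9783  43:1819  44:9109  45:2063  46:174  47:8981
  48:2208  49:5811  50:10821  51:1509  52:9287  53:6537  54:7401  55:9193
  56:7163  57:5826  58:2232  59:935  60:7686  61:1164  62:7340  63:8656
  64:10975  65:10859  66:8566  67:7094  68:3220  69:7089  70:6083  71:3586
  72:10311  73:5377  74:6637  75:5556  76:1672  77:184  78:3255  79:9214
  80:8438  81:7239  82:8857  83:8929  84:5384  85:7062  86:6027  87:186
  88:6543  89:6182  90:97  91:4306  92:8110  93:11074  94:7370  95:2561
  96:9827  97:7657  98:8903  99:6972  100:2146  101:3630  102:5066  103:5171
  104:463  105:7528
Giant step factor: 1644^(-106) ≡ 241 (mod 11083).
Scan 9738·241^i mod 11083 for i = 0, 1, …:
  i=0: 9738   i=1: 8345   i=2: 5122   i=3: 4189
  i=4: 996   i=5: 7293   i=6: 6499   i=7: 3556
  i=8: 3605   i=9: 4331     …   i=93: 2615
  i=94: 9567
Match at i=94, j=2: k = 94·106 + 2 = 9966.

9966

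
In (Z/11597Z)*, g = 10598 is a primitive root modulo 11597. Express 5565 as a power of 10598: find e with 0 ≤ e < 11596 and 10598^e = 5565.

5741

Baby-step giant-step with m = ceil(sqrt(11596)) = 108.
Baby table (10598^j mod 11597 for j=0..107):
  0:1  1:10598  2:659  3:2688  4:5192  5:8648  6:413  7:4905
  8:5436  9:8429  10:10448  11:11345  12:8211  13:7887  14:6847  15:2077
  16:940  17:297  18:4819  19:10171  20:9740  21:11220  22:5519  23:6691
  24:7160  25:2509  26:10058  27:6657  28:6335  29:3297  30:11442  31:4084
  32:2228  33:852  34:7030  35:4812  36:5567  37:5127  38:4001  39:3966
  40:4140  41:4269  42:2965  43:6797  44:5639  45:2781  46:5061  47:353
  48:6860  49:687  50:9507  51:450  52:2733  53:6625  54:3512  55:5403
  56:6605  57:298  58:3820  59:10830  60:831  61:4815  62:2570  63:7104
  64:468  65:7945  66:6890  67:5508  68:6083  69:11508  70:7732  71:10931
  72:4305  73:1792  74:7327  75:9631  76:4141  77:3270  78:3624  79:9485
  80:10831  81:11429  82:5474  83:5258  84:699  85:9116  86:8358  87:198
  88:10944  89:2915  90:10359  91:7480  92:7545  93:595  94:8639  95:9404
  96:10571  97:4438  98:8089  99:2198  100:7628  101:10454  102:5351  103:568
  104:821  105:3208  106:7577  107:3418
Giant step factor: 10598^(-108) ≡ 5013 (mod 11597).
Scan 5565·5013^i mod 11597 for i = 0, 1, …:
  i=0: 5565   i=1: 6560   i=2: 7785   i=3: 2300
  i=4: 2482   i=5: 10282   i=6: 6598   i=7: 1130
  i=8: 5354   i=9: 4144     …   i=52: 3602
  i=53: 297
Match at i=53, j=17: e = 53·108 + 17 = 5741.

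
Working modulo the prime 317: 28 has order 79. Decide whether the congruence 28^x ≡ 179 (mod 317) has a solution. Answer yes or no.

179 ∈ ⟨28⟩ iff 179^79 ≡ 1 (mod 317), since |⟨28⟩| = 79.
179^79 mod 317 = 1.
Since 1 = 1, 179 lies in the subgroup.

yes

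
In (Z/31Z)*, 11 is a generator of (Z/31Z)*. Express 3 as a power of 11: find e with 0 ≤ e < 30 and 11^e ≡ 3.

17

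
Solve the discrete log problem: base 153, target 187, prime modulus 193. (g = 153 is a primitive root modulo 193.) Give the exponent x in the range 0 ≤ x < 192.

58

Baby-step giant-step with m = ceil(sqrt(192)) = 14.
Baby table (153^j mod 193 for j=0..13):
  0:1  1:153  2:56  3:76  4:48  5:10  6:179  7:174
  8:181  9:94  10:100  11:53  12:3  13:73
Giant step factor: 153^(-14) ≡ 54 (mod 193).
Scan 187·54^i mod 193 for i = 0, 1, …:
  i=0: 187   i=1: 62   i=2: 67   i=3: 144
  i=4: 56
Match at i=4, j=2: x = 4·14 + 2 = 58.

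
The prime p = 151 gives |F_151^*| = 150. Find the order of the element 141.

The order of 141 must divide p − 1 = 150 = 2 · 3 · 5^2.
Divisors: 1, 2, 3, 5, 6, 10, 15, 25, 30, 50, 75, 150.
Check each in increasing order: 141^1 ≡ 141;  141^2 ≡ 100;  141^3 ≡ 57;  141^5 ≡ 113;  141^6 ≡ 78;  141^10 ≡ 85;  141^15 ≡ 92;  141^25 ≡ 119;  141^30 ≡ 8;  141^50 ≡ 118;  141^75 ≡ 150;  141^150 ≡ 1.
Smallest exponent giving 1 is 150.

150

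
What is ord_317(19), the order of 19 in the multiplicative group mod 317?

316

The order of 19 must divide p − 1 = 316 = 2^2 · 79.
Divisors: 1, 2, 4, 79, 158, 316.
Check each in increasing order: 19^1 ≡ 19;  19^2 ≡ 44;  19^4 ≡ 34;  19^79 ≡ 114;  19^158 ≡ 316;  19^316 ≡ 1.
Smallest exponent giving 1 is 316.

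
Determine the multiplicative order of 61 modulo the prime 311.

The order of 61 must divide p − 1 = 310 = 2 · 5 · 31.
Divisors: 1, 2, 5, 10, 31, 62, 155, 310.
Check each in increasing order: 61^1 ≡ 61;  61^2 ≡ 300;  61^5 ≡ 228;  61^10 ≡ 47;  61^31 ≡ 310;  61^62 ≡ 1.
Smallest exponent giving 1 is 62.

62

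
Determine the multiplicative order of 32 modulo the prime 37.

The order of 32 must divide p − 1 = 36 = 2^2 · 3^2.
Divisors: 1, 2, 3, 4, 6, 9, 12, 18, 36.
Check each in increasing order: 32^1 ≡ 32;  32^2 ≡ 25;  32^3 ≡ 23;  32^4 ≡ 33;  32^6 ≡ 11;  32^9 ≡ 31;  32^12 ≡ 10;  32^18 ≡ 36;  32^36 ≡ 1.
Smallest exponent giving 1 is 36.

36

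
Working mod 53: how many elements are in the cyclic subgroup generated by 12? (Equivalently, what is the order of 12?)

The order of 12 must divide p − 1 = 52 = 2^2 · 13.
Divisors: 1, 2, 4, 13, 26, 52.
Check each in increasing order: 12^1 ≡ 12;  12^2 ≡ 38;  12^4 ≡ 13;  12^13 ≡ 23;  12^26 ≡ 52;  12^52 ≡ 1.
Smallest exponent giving 1 is 52.

52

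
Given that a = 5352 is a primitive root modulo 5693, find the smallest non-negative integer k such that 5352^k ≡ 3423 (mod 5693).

Baby-step giant-step with m = ceil(sqrt(5692)) = 76.
Baby table (5352^j mod 5693 for j=0..75):
  0:1  1:5352  2:2421  3:5617  4:3144  5:3873  6:83  7:162
  8:1688  9:5078  10:4767  11:2651  12:1196  13:2060  14:3472  15:192
  16:2844  17:3699  18:2487  19:190  20:3526  21:4550  22:2639  23:5288
  24:1473  25:4384  26:2315  27:1912  28:2703  29:543  30:2706  31:5213
  32:4276  33:4985  34:2322  35:5218  36:2571  37:11  38:1942  39:3859
  40:4857  41:426  42:2752  43:913  44:1782  45:1489  46:4621  47:1200
  48:696  49:1770  50:5581  51:4034  52:2112  53:2819  54:838  55:4585
  56:2090  57:4628  58:4506  59:564  60:1238  61:4817  62:2680  63:2693
  64:3953  65:1268  66:280  67:1301  68:413  69:1492  70:3598  71:2770
  72:468  73:5509  74:121  75:4283
Giant step factor: 5352^(-76) ≡ 252 (mod 5693).
Scan 3423·252^i mod 5693 for i = 0, 1, …:
  i=0: 3423   i=1: 2953   i=2: 4066   i=3: 5585
  i=4: 1249   i=5: 1633   i=6: 1620   i=7: 4037
  i=8: 3970   i=9: 4165     …   i=59: 5287
  i=60: 162
Match at i=60, j=7: k = 60·76 + 7 = 4567.

4567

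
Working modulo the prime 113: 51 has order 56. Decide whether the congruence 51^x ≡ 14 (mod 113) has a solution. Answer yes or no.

yes

14 ∈ ⟨51⟩ iff 14^56 ≡ 1 (mod 113), since |⟨51⟩| = 56.
14^56 mod 113 = 1.
Since 1 = 1, 14 lies in the subgroup.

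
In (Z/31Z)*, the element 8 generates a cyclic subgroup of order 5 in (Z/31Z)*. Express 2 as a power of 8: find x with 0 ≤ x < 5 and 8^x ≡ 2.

2

Successive powers of 8 modulo 31:
  8^0=1  8^1=8  8^2=2
So 8^2 ≡ 2 (mod 31), giving x = 2.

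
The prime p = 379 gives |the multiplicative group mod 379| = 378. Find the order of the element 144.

The order of 144 must divide p − 1 = 378 = 2 · 3^3 · 7.
Divisors: 1, 2, 3, 6, 7, 9, 14, 18, 21, 27, 42, 54, 63, 126, 189, 378.
Check each in increasing order: 144^1 ≡ 144;  144^2 ≡ 270;  144^3 ≡ 222;  144^6 ≡ 14;  144^7 ≡ 121;  144^9 ≡ 76;  144^14 ≡ 239;  144^18 ≡ 91;  144^21 ≡ 115;  144^27 ≡ 94;  144^42 ≡ 339;  144^54 ≡ 119;  144^63 ≡ 327;  144^126 ≡ 51;  144^189 ≡ 1.
Smallest exponent giving 1 is 189.

189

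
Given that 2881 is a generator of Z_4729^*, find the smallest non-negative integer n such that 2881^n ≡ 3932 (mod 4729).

2681

Baby-step giant-step with m = ceil(sqrt(4728)) = 69.
Baby table (2881^j mod 4729 for j=0..68):
  0:1  1:2881  2:766  3:3132  4:360  5:1509  6:1478  7:2018
  8:1917  9:4134  10:2432  11:2943  12:4415  13:3334  14:655  15:184
  16:456  17:3803  18:4079  19:34  20:3374  21:2399  22:2450  23:2782
  24:4016  25:2962  26:2406  27:3701  28:3415  29:2295  30:753  31:3511
  32:4589  33:3354  34:1527  35:1317  36:1619  37:1545  38:1156  39:1220
  40:1173  41:2907  42:8  43:4132  44:1399  45:1411  46:2880  47:2614
  48:2366  49:1957  50:1149  51:4698  52:540  53:4628  54:2217  55:3027
  56:511  57:1472  58:3648  59:2050  60:4258  61:272  62:3347  63:276
  64:684  65:3340  66:3754  67:51  68:332
Giant step factor: 2881^(-69) ≡ 594 (mod 4729).
Scan 3932·594^i mod 4729 for i = 0, 1, …:
  i=0: 3932   i=1: 4211   i=2: 4422   i=3: 2073
  i=4: 1822   i=5: 4056   i=6: 2203   i=7: 3378
  i=8: 1436   i=9: 1764     …   i=37: 4414
  i=38: 2050
Match at i=38, j=59: n = 38·69 + 59 = 2681.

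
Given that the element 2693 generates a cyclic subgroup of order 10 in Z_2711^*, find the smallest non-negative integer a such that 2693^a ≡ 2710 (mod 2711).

Successive powers of 2693 modulo 2711:
  2693^0=1  2693^1=2693  2693^2=324  2693^3=2301  2693^4=1958  2693^5=2710
So 2693^5 ≡ 2710 (mod 2711), giving a = 5.

5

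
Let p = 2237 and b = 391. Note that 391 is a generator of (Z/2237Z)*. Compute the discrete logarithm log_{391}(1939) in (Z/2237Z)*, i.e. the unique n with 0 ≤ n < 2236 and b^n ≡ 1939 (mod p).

2138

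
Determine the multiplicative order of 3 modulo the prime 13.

3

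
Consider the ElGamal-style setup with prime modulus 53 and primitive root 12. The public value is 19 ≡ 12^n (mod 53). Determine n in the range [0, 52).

Baby-step giant-step with m = ceil(sqrt(52)) = 8.
Baby table (12^j mod 53 for j=0..7):
  0:1  1:12  2:38  3:32  4:13  5:50  6:17  7:45
Giant step factor: 12^(-8) ≡ 16 (mod 53).
Scan 19·16^i mod 53 for i = 0, 1, …:
  i=0: 19   i=1: 39   i=2: 41   i=3: 20
  i=4: 2   i=5: 32
Match at i=5, j=3: n = 5·8 + 3 = 43.

43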